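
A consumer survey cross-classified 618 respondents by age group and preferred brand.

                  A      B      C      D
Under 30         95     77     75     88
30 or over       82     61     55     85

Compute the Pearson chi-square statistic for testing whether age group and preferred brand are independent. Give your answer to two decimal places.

Row totals: 335, 283. Column totals: 177, 138, 130, 173. Grand total N = 618.
Expected counts (row total × column total / N):
  Under 30, A: 335×177/618 = 95.947
  Under 30, B: 335×138/618 = 74.806
  Under 30, C: 335×130/618 = 70.469
  Under 30, D: 335×173/618 = 93.778
  30 or over, A: 283×177/618 = 81.053
  30 or over, B: 283×138/618 = 63.194
  30 or over, C: 283×130/618 = 59.531
  30 or over, D: 283×173/618 = 79.222
Contributions (O − E)²/E:
  (95 − 95.947)²/95.947 = 0.0093
  (77 − 74.806)²/74.806 = 0.0643
  (75 − 70.469)²/70.469 = 0.2913
  (88 − 93.778)²/93.778 = 0.3560
  (82 − 81.053)²/81.053 = 0.0111
  (61 − 63.194)²/63.194 = 0.0762
  (55 − 59.531)²/59.531 = 0.3449
  (85 − 79.222)²/79.222 = 0.4214
χ² = 0.0093 + 0.0643 + 0.2913 + 0.3560 + 0.0111 + 0.0762 + 0.3449 + 0.4214 = 1.57

1.57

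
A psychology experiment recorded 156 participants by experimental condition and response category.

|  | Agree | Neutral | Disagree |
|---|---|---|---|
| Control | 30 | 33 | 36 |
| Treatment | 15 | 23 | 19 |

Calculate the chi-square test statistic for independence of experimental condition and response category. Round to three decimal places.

0.790

Row totals: 99, 57. Column totals: 45, 56, 55. Grand total N = 156.
Expected counts (row total × column total / N):
  Control, Agree: 99×45/156 = 28.5577
  Control, Neutral: 99×56/156 = 35.5385
  Control, Disagree: 99×55/156 = 34.9038
  Treatment, Agree: 57×45/156 = 16.4423
  Treatment, Neutral: 57×56/156 = 20.4615
  Treatment, Disagree: 57×55/156 = 20.0962
Contributions (O − E)²/E:
  (30 − 28.5577)²/28.5577 = 0.0728
  (33 − 35.5385)²/35.5385 = 0.1813
  (36 − 34.9038)²/34.9038 = 0.0344
  (15 − 16.4423)²/16.4423 = 0.1265
  (23 − 20.4615)²/20.4615 = 0.3149
  (19 − 20.0962)²/20.0962 = 0.0598
χ² = 0.0728 + 0.1813 + 0.0344 + 0.1265 + 0.3149 + 0.0598 = 0.790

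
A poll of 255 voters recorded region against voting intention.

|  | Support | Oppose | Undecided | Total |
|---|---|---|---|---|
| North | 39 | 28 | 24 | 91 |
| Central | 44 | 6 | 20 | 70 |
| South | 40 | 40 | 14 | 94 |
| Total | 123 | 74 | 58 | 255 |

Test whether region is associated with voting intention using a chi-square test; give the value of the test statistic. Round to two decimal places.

Grand total N = 255.
Expected counts (row total × column total / N):
  North, Support: 91×123/255 = 43.894
  North, Oppose: 91×74/255 = 26.408
  North, Undecided: 91×58/255 = 20.698
  Central, Support: 70×123/255 = 33.765
  Central, Oppose: 70×74/255 = 20.314
  Central, Undecided: 70×58/255 = 15.922
  South, Support: 94×123/255 = 45.341
  South, Oppose: 94×74/255 = 27.278
  South, Undecided: 94×58/255 = 21.380
Contributions (O − E)²/E:
  (39 − 43.894)²/43.894 = 0.5457
  (28 − 26.408)²/26.408 = 0.0960
  (24 − 20.698)²/20.698 = 0.5268
  (44 − 33.765)²/33.765 = 3.1025
  (6 − 20.314)²/20.314 = 10.0862
  (20 − 15.922)²/15.922 = 1.0445
  (40 − 45.341)²/45.341 = 0.6291
  (40 − 27.278)²/27.278 = 5.9333
  (14 − 21.380)²/21.380 = 2.5474
χ² = 0.5457 + 0.0960 + 0.5268 + 3.1025 + 10.0862 + 1.0445 + 0.6291 + 5.9333 + 2.5474 = 24.51

24.51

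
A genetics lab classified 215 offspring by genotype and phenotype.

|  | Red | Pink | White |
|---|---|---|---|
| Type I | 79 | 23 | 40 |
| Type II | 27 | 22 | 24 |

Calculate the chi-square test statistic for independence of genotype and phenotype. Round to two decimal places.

Row totals: 142, 73. Column totals: 106, 45, 64. Grand total N = 215.
Expected counts (row total × column total / N):
  Type I, Red: 142×106/215 = 70.009
  Type I, Pink: 142×45/215 = 29.721
  Type I, White: 142×64/215 = 42.270
  Type II, Red: 73×106/215 = 35.991
  Type II, Pink: 73×45/215 = 15.279
  Type II, White: 73×64/215 = 21.730
Contributions (O − E)²/E:
  (79 − 70.009)²/70.009 = 1.1547
  (23 − 29.721)²/29.721 = 1.5199
  (40 − 42.270)²/42.270 = 0.1219
  (27 − 35.991)²/35.991 = 2.2461
  (22 − 15.279)²/15.279 = 2.9565
  (24 − 21.730)²/21.730 = 0.2371
χ² = 1.1547 + 1.5199 + 0.1219 + 2.2461 + 2.9565 + 0.2371 = 8.24

8.24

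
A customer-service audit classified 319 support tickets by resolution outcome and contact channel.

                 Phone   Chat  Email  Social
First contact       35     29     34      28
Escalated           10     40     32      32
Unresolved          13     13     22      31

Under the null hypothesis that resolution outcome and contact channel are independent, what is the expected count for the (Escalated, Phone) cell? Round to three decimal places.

20.727

Row total (Escalated) = 114; column total (Phone) = 58; grand total N = 319.
Expected count = (row total × column total) / N = 114 × 58 / 319 = 20.727.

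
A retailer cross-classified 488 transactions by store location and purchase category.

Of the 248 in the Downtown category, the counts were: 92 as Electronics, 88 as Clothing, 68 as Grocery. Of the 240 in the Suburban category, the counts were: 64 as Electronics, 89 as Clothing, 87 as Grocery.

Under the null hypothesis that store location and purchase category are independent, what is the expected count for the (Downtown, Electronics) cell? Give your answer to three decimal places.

Row total (Downtown) = 248; column total (Electronics) = 156; grand total N = 488.
Expected count = (row total × column total) / N = 248 × 156 / 488 = 79.279.

79.279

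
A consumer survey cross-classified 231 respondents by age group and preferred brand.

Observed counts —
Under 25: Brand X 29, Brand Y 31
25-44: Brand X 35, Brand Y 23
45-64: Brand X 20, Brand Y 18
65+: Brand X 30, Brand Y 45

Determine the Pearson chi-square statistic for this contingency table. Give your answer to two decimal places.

5.62

Row totals: 60, 58, 38, 75. Column totals: 114, 117. Grand total N = 231.
Expected counts (row total × column total / N):
  Under 25, Brand X: 60×114/231 = 29.610
  Under 25, Brand Y: 60×117/231 = 30.390
  25-44, Brand X: 58×114/231 = 28.623
  25-44, Brand Y: 58×117/231 = 29.377
  45-64, Brand X: 38×114/231 = 18.753
  45-64, Brand Y: 38×117/231 = 19.247
  65+, Brand X: 75×114/231 = 37.013
  65+, Brand Y: 75×117/231 = 37.987
Contributions (O − E)²/E:
  (29 − 29.610)²/29.610 = 0.0126
  (31 − 30.390)²/30.390 = 0.0122
  (35 − 28.623)²/28.623 = 1.4208
  (23 − 29.377)²/29.377 = 1.3843
  (20 − 18.753)²/18.753 = 0.0829
  (18 − 19.247)²/19.247 = 0.0808
  (30 − 37.013)²/37.013 = 1.3288
  (45 − 37.987)²/37.987 = 1.2947
χ² = 0.0126 + 0.0122 + 1.4208 + 1.3843 + 0.0829 + 0.0808 + 1.3288 + 1.2947 = 5.62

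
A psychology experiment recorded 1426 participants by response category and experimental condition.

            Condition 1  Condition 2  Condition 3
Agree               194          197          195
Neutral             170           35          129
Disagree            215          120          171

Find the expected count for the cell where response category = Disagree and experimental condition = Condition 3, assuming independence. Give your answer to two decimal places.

175.65

Row total (Disagree) = 506; column total (Condition 3) = 495; grand total N = 1426.
Expected count = (row total × column total) / N = 506 × 495 / 1426 = 175.65.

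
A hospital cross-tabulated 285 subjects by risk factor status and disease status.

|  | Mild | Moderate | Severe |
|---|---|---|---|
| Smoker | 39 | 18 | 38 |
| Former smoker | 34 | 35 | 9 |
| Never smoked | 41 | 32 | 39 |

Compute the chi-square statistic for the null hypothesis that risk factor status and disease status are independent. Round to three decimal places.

Row totals: 95, 78, 112. Column totals: 114, 85, 86. Grand total N = 285.
Expected counts (row total × column total / N):
  Smoker, Mild: 95×114/285 = 38.00000
  Smoker, Moderate: 95×85/285 = 28.33333
  Smoker, Severe: 95×86/285 = 28.66667
  Former smoker, Mild: 78×114/285 = 31.20000
  Former smoker, Moderate: 78×85/285 = 23.26316
  Former smoker, Severe: 78×86/285 = 23.53684
  Never smoked, Mild: 112×114/285 = 44.80000
  Never smoked, Moderate: 112×85/285 = 33.40351
  Never smoked, Severe: 112×86/285 = 33.79649
Contributions (O − E)²/E:
  (39 − 38.00000)²/38.00000 = 0.0263
  (18 − 28.33333)²/28.33333 = 3.7686
  (38 − 28.66667)²/28.66667 = 3.0388
  (34 − 31.20000)²/31.20000 = 0.2513
  (35 − 23.26316)²/23.26316 = 5.9215
  (9 − 23.53684)²/23.53684 = 8.9783
  (41 − 44.80000)²/44.80000 = 0.3223
  (32 − 33.40351)²/33.40351 = 0.0590
  (39 − 33.79649)²/33.79649 = 0.8012
χ² = 0.0263 + 3.7686 + 3.0388 + 0.2513 + 5.9215 + 8.9783 + 0.3223 + 0.0590 + 0.8012 = 23.167

23.167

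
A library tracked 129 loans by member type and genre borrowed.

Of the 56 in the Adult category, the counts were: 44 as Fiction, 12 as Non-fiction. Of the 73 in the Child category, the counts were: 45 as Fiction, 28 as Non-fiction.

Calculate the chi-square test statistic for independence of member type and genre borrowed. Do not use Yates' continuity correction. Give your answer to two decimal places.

4.24

Row totals: 56, 73. Column totals: 89, 40. Grand total N = 129.
Expected counts (row total × column total / N):
  Adult, Fiction: 56×89/129 = 38.636
  Adult, Non-fiction: 56×40/129 = 17.364
  Child, Fiction: 73×89/129 = 50.364
  Child, Non-fiction: 73×40/129 = 22.636
Contributions (O − E)²/E:
  (44 − 38.636)²/38.636 = 0.7447
  (12 − 17.364)²/17.364 = 1.6570
  (45 − 50.364)²/50.364 = 0.5713
  (28 − 22.636)²/22.636 = 1.2711
χ² = 0.7447 + 1.6570 + 0.5713 + 1.2711 = 4.24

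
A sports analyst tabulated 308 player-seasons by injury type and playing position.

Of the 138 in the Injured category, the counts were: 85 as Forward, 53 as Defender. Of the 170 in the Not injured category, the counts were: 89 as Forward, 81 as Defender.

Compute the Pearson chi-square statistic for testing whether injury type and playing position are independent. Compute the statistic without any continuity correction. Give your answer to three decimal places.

Row totals: 138, 170. Column totals: 174, 134. Grand total N = 308.
Expected counts (row total × column total / N):
  Injured, Forward: 138×174/308 = 77.9610
  Injured, Defender: 138×134/308 = 60.0390
  Not injured, Forward: 170×174/308 = 96.0390
  Not injured, Defender: 170×134/308 = 73.9610
Contributions (O − E)²/E:
  (85 − 77.9610)²/77.9610 = 0.6355
  (53 − 60.0390)²/60.0390 = 0.8253
  (89 − 96.0390)²/96.0390 = 0.5159
  (81 − 73.9610)²/73.9610 = 0.6699
χ² = 0.6355 + 0.8253 + 0.5159 + 0.6699 = 2.647

2.647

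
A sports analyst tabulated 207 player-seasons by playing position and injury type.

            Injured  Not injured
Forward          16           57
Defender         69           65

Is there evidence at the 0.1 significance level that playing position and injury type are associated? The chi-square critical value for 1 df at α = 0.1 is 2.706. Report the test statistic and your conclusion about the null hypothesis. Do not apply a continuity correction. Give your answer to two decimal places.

Row totals: 73, 134. Column totals: 85, 122. Grand total N = 207.
Expected counts (row total × column total / N):
  Forward, Injured: 73×85/207 = 29.976
  Forward, Not injured: 73×122/207 = 43.024
  Defender, Injured: 134×85/207 = 55.024
  Defender, Not injured: 134×122/207 = 78.976
Contributions (O − E)²/E:
  (16 − 29.976)²/29.976 = 6.5162
  (57 − 43.024)²/43.024 = 4.5400
  (69 − 55.024)²/55.024 = 3.5499
  (65 − 78.976)²/78.976 = 2.4733
χ² = 6.5162 + 4.5400 + 3.5499 + 2.4733 = 17.08
df = (2−1)(2−1) = 1. Since 17.08 > 2.706, reject the null hypothesis of independence at α = 0.1.

17.08; reject H₀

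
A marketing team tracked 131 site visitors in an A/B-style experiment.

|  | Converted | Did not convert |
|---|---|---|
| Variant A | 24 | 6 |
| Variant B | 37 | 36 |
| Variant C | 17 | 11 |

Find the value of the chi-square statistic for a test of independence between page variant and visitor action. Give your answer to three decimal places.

Row totals: 30, 73, 28. Column totals: 78, 53. Grand total N = 131.
Expected counts (row total × column total / N):
  Variant A, Converted: 30×78/131 = 17.8626
  Variant A, Did not convert: 30×53/131 = 12.1374
  Variant B, Converted: 73×78/131 = 43.4656
  Variant B, Did not convert: 73×53/131 = 29.5344
  Variant C, Converted: 28×78/131 = 16.6718
  Variant C, Did not convert: 28×53/131 = 11.3282
Contributions (O − E)²/E:
  (24 − 17.8626)²/17.8626 = 2.1087
  (6 − 12.1374)²/12.1374 = 3.1034
  (37 − 43.4656)²/43.4656 = 0.9618
  (36 − 29.5344)²/29.5344 = 1.4154
  (17 − 16.6718)²/16.6718 = 0.0065
  (11 − 11.3282)²/11.3282 = 0.0095
χ² = 2.1087 + 3.1034 + 0.9618 + 1.4154 + 0.0065 + 0.0095 = 7.605

7.605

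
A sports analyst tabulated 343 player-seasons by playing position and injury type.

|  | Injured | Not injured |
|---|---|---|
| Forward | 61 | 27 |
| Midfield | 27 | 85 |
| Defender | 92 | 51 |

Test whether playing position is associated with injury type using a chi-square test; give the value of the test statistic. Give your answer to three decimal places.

Row totals: 88, 112, 143. Column totals: 180, 163. Grand total N = 343.
Expected counts (row total × column total / N):
  Forward, Injured: 88×180/343 = 46.1808
  Forward, Not injured: 88×163/343 = 41.8192
  Midfield, Injured: 112×180/343 = 58.7755
  Midfield, Not injured: 112×163/343 = 53.2245
  Defender, Injured: 143×180/343 = 75.0437
  Defender, Not injured: 143×163/343 = 67.9563
Contributions (O − E)²/E:
  (61 − 46.1808)²/46.1808 = 4.7554
  (27 − 41.8192)²/41.8192 = 5.2514
  (27 − 58.7755)²/58.7755 = 17.1786
  (85 − 53.2245)²/53.2245 = 18.9703
  (92 − 75.0437)²/75.0437 = 3.8313
  (51 − 67.9563)²/67.9563 = 4.2309
χ² = 4.7554 + 5.2514 + 17.1786 + 18.9703 + 3.8313 + 4.2309 = 54.218

54.218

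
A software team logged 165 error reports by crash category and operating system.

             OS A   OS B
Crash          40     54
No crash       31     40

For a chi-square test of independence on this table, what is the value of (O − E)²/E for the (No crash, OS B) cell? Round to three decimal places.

Row total (No crash) = 71; column total (OS B) = 94; N = 165.
Expected count E = 71 × 94 / 165 = 40.4485.
Contribution = (O − E)²/E = (40 − 40.4485)² / 40.4485 = 0.005.

0.005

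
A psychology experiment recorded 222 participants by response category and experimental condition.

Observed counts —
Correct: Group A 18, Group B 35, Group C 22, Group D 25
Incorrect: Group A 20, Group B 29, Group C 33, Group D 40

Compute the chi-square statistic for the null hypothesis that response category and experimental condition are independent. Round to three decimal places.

4.190

Row totals: 100, 122. Column totals: 38, 64, 55, 65. Grand total N = 222.
Expected counts (row total × column total / N):
  Correct, Group A: 100×38/222 = 17.1171
  Correct, Group B: 100×64/222 = 28.8288
  Correct, Group C: 100×55/222 = 24.7748
  Correct, Group D: 100×65/222 = 29.2793
  Incorrect, Group A: 122×38/222 = 20.8829
  Incorrect, Group B: 122×64/222 = 35.1712
  Incorrect, Group C: 122×55/222 = 30.2252
  Incorrect, Group D: 122×65/222 = 35.7207
Contributions (O − E)²/E:
  (18 − 17.1171)²/17.1171 = 0.0455
  (35 − 28.8288)²/28.8288 = 1.3210
  (22 − 24.7748)²/24.7748 = 0.3108
  (25 − 29.2793)²/29.2793 = 0.6254
  (20 − 20.8829)²/20.8829 = 0.0373
  (29 − 35.1712)²/35.1712 = 1.0828
  (33 − 30.2252)²/30.2252 = 0.2547
  (40 − 35.7207)²/35.7207 = 0.5127
χ² = 0.0455 + 1.3210 + 0.3108 + 0.6254 + 0.0373 + 1.0828 + 0.2547 + 0.5127 = 4.190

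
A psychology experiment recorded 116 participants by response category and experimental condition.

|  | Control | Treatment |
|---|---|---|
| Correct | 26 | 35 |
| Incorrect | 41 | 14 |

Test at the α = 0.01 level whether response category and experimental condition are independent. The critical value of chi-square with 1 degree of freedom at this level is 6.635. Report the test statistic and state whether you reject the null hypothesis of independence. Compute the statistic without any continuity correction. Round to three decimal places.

Row totals: 61, 55. Column totals: 67, 49. Grand total N = 116.
Expected counts (row total × column total / N):
  Correct, Control: 61×67/116 = 35.2328
  Correct, Treatment: 61×49/116 = 25.7672
  Incorrect, Control: 55×67/116 = 31.7672
  Incorrect, Treatment: 55×49/116 = 23.2328
Contributions (O − E)²/E:
  (26 − 35.2328)²/35.2328 = 2.4195
  (35 − 25.7672)²/25.7672 = 3.3083
  (41 − 31.7672)²/31.7672 = 2.6834
  (14 − 23.2328)²/23.2328 = 3.6691
χ² = 2.4195 + 3.3083 + 2.6834 + 3.6691 = 12.080
df = (2−1)(2−1) = 1. Since 12.080 > 6.635, reject the null hypothesis of independence at α = 0.01.

12.080; reject H₀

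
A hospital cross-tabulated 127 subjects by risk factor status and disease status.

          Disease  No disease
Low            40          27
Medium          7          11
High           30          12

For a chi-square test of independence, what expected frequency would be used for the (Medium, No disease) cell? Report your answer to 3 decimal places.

7.087

Row total (Medium) = 18; column total (No disease) = 50; grand total N = 127.
Expected count = (row total × column total) / N = 18 × 50 / 127 = 7.087.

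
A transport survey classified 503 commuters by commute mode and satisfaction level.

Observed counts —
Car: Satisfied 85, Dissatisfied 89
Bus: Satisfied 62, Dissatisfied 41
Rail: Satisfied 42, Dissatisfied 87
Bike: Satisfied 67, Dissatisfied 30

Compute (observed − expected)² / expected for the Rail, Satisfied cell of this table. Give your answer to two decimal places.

8.52

Row total (Rail) = 129; column total (Satisfied) = 256; N = 503.
Expected count E = 129 × 256 / 503 = 65.654.
Contribution = (O − E)²/E = (42 − 65.654)² / 65.654 = 8.52.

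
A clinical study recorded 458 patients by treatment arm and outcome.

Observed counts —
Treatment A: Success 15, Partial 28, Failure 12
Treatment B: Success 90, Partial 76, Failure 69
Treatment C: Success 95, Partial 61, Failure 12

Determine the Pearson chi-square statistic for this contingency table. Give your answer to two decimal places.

Row totals: 55, 235, 168. Column totals: 200, 165, 93. Grand total N = 458.
Expected counts (row total × column total / N):
  Treatment A, Success: 55×200/458 = 24.0175
  Treatment A, Partial: 55×165/458 = 19.8144
  Treatment A, Failure: 55×93/458 = 11.1681
  Treatment B, Success: 235×200/458 = 102.6201
  Treatment B, Partial: 235×165/458 = 84.6616
  Treatment B, Failure: 235×93/458 = 47.7183
  Treatment C, Success: 168×200/458 = 73.3624
  Treatment C, Partial: 168×165/458 = 60.5240
  Treatment C, Failure: 168×93/458 = 34.1135
Contributions (O − E)²/E:
  (15 − 24.0175)²/24.0175 = 3.3857
  (28 − 19.8144)²/19.8144 = 3.3816
  (12 − 11.1681)²/11.1681 = 0.0620
  (90 − 102.6201)²/102.6201 = 1.5520
  (76 − 84.6616)²/84.6616 = 0.8862
  (69 − 47.7183)²/47.7183 = 9.4913
  (95 − 73.3624)²/73.3624 = 6.3818
  (61 − 60.5240)²/60.5240 = 0.0037
  (12 − 34.1135)²/34.1135 = 14.3347
χ² = 3.3857 + 3.3816 + 0.0620 + 1.5520 + 0.8862 + 9.4913 + 6.3818 + 0.0037 + 14.3347 = 39.48

39.48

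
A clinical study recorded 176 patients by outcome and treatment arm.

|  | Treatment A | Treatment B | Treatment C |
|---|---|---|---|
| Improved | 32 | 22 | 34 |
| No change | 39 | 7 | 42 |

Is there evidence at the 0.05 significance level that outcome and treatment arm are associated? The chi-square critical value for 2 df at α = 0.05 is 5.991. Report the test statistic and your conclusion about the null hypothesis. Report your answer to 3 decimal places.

Row totals: 88, 88. Column totals: 71, 29, 76. Grand total N = 176.
Expected counts (row total × column total / N):
  Improved, Treatment A: 88×71/176 = 35.5000
  Improved, Treatment B: 88×29/176 = 14.5000
  Improved, Treatment C: 88×76/176 = 38.0000
  No change, Treatment A: 88×71/176 = 35.5000
  No change, Treatment B: 88×29/176 = 14.5000
  No change, Treatment C: 88×76/176 = 38.0000
Contributions (O − E)²/E:
  (32 − 35.5000)²/35.5000 = 0.3451
  (22 − 14.5000)²/14.5000 = 3.8793
  (34 − 38.0000)²/38.0000 = 0.4211
  (39 − 35.5000)²/35.5000 = 0.3451
  (7 − 14.5000)²/14.5000 = 3.8793
  (42 − 38.0000)²/38.0000 = 0.4211
χ² = 0.3451 + 3.8793 + 0.4211 + 0.3451 + 3.8793 + 0.4211 = 9.291
df = (2−1)(3−1) = 2. Since 9.291 > 5.991, reject the null hypothesis of independence at α = 0.05.

9.291; reject H₀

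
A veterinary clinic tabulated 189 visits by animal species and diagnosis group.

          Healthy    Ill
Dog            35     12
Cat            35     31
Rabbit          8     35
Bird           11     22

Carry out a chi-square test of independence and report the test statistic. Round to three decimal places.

Row totals: 47, 66, 43, 33. Column totals: 89, 100. Grand total N = 189.
Expected counts (row total × column total / N):
  Dog, Healthy: 47×89/189 = 22.1323
  Dog, Ill: 47×100/189 = 24.8677
  Cat, Healthy: 66×89/189 = 31.0794
  Cat, Ill: 66×100/189 = 34.9206
  Rabbit, Healthy: 43×89/189 = 20.2487
  Rabbit, Ill: 43×100/189 = 22.7513
  Bird, Healthy: 33×89/189 = 15.5397
  Bird, Ill: 33×100/189 = 17.4603
Contributions (O − E)²/E:
  (35 − 22.1323)²/22.1323 = 7.4813
  (12 − 24.8677)²/24.8677 = 6.6583
  (35 − 31.0794)²/31.0794 = 0.4946
  (31 − 34.9206)²/34.9206 = 0.4402
  (8 − 20.2487)²/20.2487 = 7.4094
  (35 − 22.7513)²/22.7513 = 6.5944
  (11 − 15.5397)²/15.5397 = 1.3262
  (22 − 17.4603)²/17.4603 = 1.1803
χ² = 7.4813 + 6.6583 + 0.4946 + 0.4402 + 7.4094 + 6.5944 + 1.3262 + 1.1803 = 31.585

31.585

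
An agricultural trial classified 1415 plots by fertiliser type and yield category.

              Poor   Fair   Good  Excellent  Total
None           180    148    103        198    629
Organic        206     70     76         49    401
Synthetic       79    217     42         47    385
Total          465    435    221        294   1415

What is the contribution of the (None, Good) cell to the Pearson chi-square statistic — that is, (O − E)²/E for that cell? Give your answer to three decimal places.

0.231

Row total (None) = 629; column total (Good) = 221; N = 1415.
Expected count E = 629 × 221 / 1415 = 98.23958.
Contribution = (O − E)²/E = (103 − 98.23958)² / 98.23958 = 0.231.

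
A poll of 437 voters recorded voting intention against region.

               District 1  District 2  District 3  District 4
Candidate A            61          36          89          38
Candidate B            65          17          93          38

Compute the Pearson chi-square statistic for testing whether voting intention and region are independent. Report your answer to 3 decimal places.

6.754

Row totals: 224, 213. Column totals: 126, 53, 182, 76. Grand total N = 437.
Expected counts (row total × column total / N):
  Candidate A, District 1: 224×126/437 = 64.5858
  Candidate A, District 2: 224×53/437 = 27.1670
  Candidate A, District 3: 224×182/437 = 93.2906
  Candidate A, District 4: 224×76/437 = 38.9565
  Candidate B, District 1: 213×126/437 = 61.4142
  Candidate B, District 2: 213×53/437 = 25.8330
  Candidate B, District 3: 213×182/437 = 88.7094
  Candidate B, District 4: 213×76/437 = 37.0435
Contributions (O − E)²/E:
  (61 − 64.5858)²/64.5858 = 0.1991
  (36 − 27.1670)²/27.1670 = 2.8719
  (89 − 93.2906)²/93.2906 = 0.1973
  (38 − 38.9565)²/38.9565 = 0.0235
  (65 − 61.4142)²/61.4142 = 0.2094
  (17 − 25.8330)²/25.8330 = 3.0202
  (93 − 88.7094)²/88.7094 = 0.2075
  (38 − 37.0435)²/37.0435 = 0.0247
χ² = 0.1991 + 2.8719 + 0.1973 + 0.0235 + 0.2094 + 3.0202 + 0.2075 + 0.0247 = 6.754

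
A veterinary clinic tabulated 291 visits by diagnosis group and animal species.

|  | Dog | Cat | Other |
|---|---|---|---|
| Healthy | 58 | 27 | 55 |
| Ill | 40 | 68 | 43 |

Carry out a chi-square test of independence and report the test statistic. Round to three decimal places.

Row totals: 140, 151. Column totals: 98, 95, 98. Grand total N = 291.
Expected counts (row total × column total / N):
  Healthy, Dog: 140×98/291 = 47.1478
  Healthy, Cat: 140×95/291 = 45.7045
  Healthy, Other: 140×98/291 = 47.1478
  Ill, Dog: 151×98/291 = 50.8522
  Ill, Cat: 151×95/291 = 49.2955
  Ill, Other: 151×98/291 = 50.8522
Contributions (O − E)²/E:
  (58 − 47.1478)²/47.1478 = 2.4979
  (27 − 45.7045)²/45.7045 = 7.6548
  (55 − 47.1478)²/47.1478 = 1.3077
  (40 − 50.8522)²/50.8522 = 2.3159
  (68 − 49.2955)²/49.2955 = 7.0972
  (43 − 50.8522)²/50.8522 = 1.2125
χ² = 2.4979 + 7.6548 + 1.3077 + 2.3159 + 7.0972 + 1.2125 = 22.086

22.086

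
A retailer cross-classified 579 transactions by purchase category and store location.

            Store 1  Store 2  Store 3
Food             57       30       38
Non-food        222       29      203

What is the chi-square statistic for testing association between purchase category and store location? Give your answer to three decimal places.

34.882

Row totals: 125, 454. Column totals: 279, 59, 241. Grand total N = 579.
Expected counts (row total × column total / N):
  Food, Store 1: 125×279/579 = 60.2332
  Food, Store 2: 125×59/579 = 12.7375
  Food, Store 3: 125×241/579 = 52.0294
  Non-food, Store 1: 454×279/579 = 218.7668
  Non-food, Store 2: 454×59/579 = 46.2625
  Non-food, Store 3: 454×241/579 = 188.9706
Contributions (O − E)²/E:
  (57 − 60.2332)²/60.2332 = 0.1736
  (30 − 12.7375)²/12.7375 = 23.3950
  (38 − 52.0294)²/52.0294 = 3.7829
  (222 − 218.7668)²/218.7668 = 0.0478
  (29 − 46.2625)²/46.2625 = 6.4414
  (203 − 188.9706)²/188.9706 = 1.0416
χ² = 0.1736 + 23.3950 + 3.7829 + 0.0478 + 6.4414 + 1.0416 = 34.882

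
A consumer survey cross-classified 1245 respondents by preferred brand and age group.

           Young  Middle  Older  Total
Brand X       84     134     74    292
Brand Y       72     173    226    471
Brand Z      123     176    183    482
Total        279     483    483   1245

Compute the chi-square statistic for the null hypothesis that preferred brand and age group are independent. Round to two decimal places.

46.92

Grand total N = 1245.
Expected counts (row total × column total / N):
  Brand X, Young: 292×279/1245 = 65.436
  Brand X, Middle: 292×483/1245 = 113.282
  Brand X, Older: 292×483/1245 = 113.282
  Brand Y, Young: 471×279/1245 = 105.549
  Brand Y, Middle: 471×483/1245 = 182.725
  Brand Y, Older: 471×483/1245 = 182.725
  Brand Z, Young: 482×279/1245 = 108.014
  Brand Z, Middle: 482×483/1245 = 186.993
  Brand Z, Older: 482×483/1245 = 186.993
Contributions (O − E)²/E:
  (84 − 65.436)²/65.436 = 5.2666
  (134 − 113.282)²/113.282 = 3.7891
  (74 − 113.282)²/113.282 = 13.6215
  (72 − 105.549)²/105.549 = 10.6636
  (173 − 182.725)²/182.725 = 0.5176
  (226 − 182.725)²/182.725 = 10.2489
  (123 − 108.014)²/108.014 = 2.0792
  (176 − 186.993)²/186.993 = 0.6463
  (183 − 186.993)²/186.993 = 0.0853
χ² = 5.2666 + 3.7891 + 13.6215 + 10.6636 + 0.5176 + 10.2489 + 2.0792 + 0.6463 + 0.0853 = 46.92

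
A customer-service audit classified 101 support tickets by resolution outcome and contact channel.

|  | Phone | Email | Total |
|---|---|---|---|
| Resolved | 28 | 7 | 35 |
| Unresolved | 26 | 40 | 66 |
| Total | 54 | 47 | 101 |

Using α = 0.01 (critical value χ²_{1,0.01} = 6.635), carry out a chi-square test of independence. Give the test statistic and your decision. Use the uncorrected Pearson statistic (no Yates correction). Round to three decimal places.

15.157; reject H₀

Grand total N = 101.
Expected counts (row total × column total / N):
  Resolved, Phone: 35×54/101 = 18.7129
  Resolved, Email: 35×47/101 = 16.2871
  Unresolved, Phone: 66×54/101 = 35.2871
  Unresolved, Email: 66×47/101 = 30.7129
Contributions (O − E)²/E:
  (28 − 18.7129)²/18.7129 = 4.6091
  (7 − 16.2871)²/16.2871 = 5.2956
  (26 − 35.2871)²/35.2871 = 2.4442
  (40 − 30.7129)²/30.7129 = 2.8083
χ² = 4.6091 + 5.2956 + 2.4442 + 2.8083 = 15.157
df = (2−1)(2−1) = 1. Since 15.157 > 6.635, reject the null hypothesis of independence at α = 0.01.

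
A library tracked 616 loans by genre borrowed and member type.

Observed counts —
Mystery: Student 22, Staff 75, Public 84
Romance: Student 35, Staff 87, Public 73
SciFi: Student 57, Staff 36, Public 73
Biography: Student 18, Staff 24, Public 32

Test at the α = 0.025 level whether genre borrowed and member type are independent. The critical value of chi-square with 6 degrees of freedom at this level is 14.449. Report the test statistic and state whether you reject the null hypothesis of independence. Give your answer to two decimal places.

Row totals: 181, 195, 166, 74. Column totals: 132, 222, 262. Grand total N = 616.
Expected counts (row total × column total / N):
  Mystery, Student: 181×132/616 = 38.786
  Mystery, Staff: 181×222/616 = 65.231
  Mystery, Public: 181×262/616 = 76.984
  Romance, Student: 195×132/616 = 41.786
  Romance, Staff: 195×222/616 = 70.276
  Romance, Public: 195×262/616 = 82.938
  SciFi, Student: 166×132/616 = 35.571
  SciFi, Staff: 166×222/616 = 59.825
  SciFi, Public: 166×262/616 = 70.604
  Biography, Student: 74×132/616 = 15.857
  Biography, Staff: 74×222/616 = 26.669
  Biography, Public: 74×262/616 = 31.474
Contributions (O − E)²/E:
  (22 − 38.786)²/38.786 = 7.2647
  (75 − 65.231)²/65.231 = 1.4630
  (84 − 76.984)²/76.984 = 0.6394
  (35 − 41.786)²/41.786 = 1.1020
  (87 − 70.276)²/70.276 = 3.9799
  (73 − 82.938)²/82.938 = 1.1908
  (57 − 35.571)²/35.571 = 12.9094
  (36 − 59.825)²/59.825 = 9.4882
  (73 − 70.604)²/70.604 = 0.0813
  (18 − 15.857)²/15.857 = 0.2896
  (24 − 26.669)²/26.669 = 0.2671
  (32 − 31.474)²/31.474 = 0.0088
χ² = 7.2647 + 1.4630 + 0.6394 + 1.1020 + 3.9799 + 1.1908 + 12.9094 + 9.4882 + 0.0813 + 0.2896 + 0.2671 + 0.0088 = 38.68
df = (4−1)(3−1) = 6. Since 38.68 > 14.449, reject the null hypothesis of independence at α = 0.025.

38.68; reject H₀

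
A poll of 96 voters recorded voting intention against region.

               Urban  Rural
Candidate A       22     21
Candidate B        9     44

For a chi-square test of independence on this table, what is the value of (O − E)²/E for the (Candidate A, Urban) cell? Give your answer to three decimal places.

4.742

Row total (Candidate A) = 43; column total (Urban) = 31; N = 96.
Expected count E = 43 × 31 / 96 = 13.8854.
Contribution = (O − E)²/E = (22 − 13.8854)² / 13.8854 = 4.742.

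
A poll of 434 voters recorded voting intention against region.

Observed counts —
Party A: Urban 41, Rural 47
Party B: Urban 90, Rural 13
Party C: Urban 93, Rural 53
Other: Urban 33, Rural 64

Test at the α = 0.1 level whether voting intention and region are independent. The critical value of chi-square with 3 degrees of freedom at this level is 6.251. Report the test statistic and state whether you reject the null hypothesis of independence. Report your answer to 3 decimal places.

Row totals: 88, 103, 146, 97. Column totals: 257, 177. Grand total N = 434.
Expected counts (row total × column total / N):
  Party A, Urban: 88×257/434 = 52.1106
  Party A, Rural: 88×177/434 = 35.8894
  Party B, Urban: 103×257/434 = 60.9931
  Party B, Rural: 103×177/434 = 42.0069
  Party C, Urban: 146×257/434 = 86.4562
  Party C, Rural: 146×177/434 = 59.5438
  Other, Urban: 97×257/434 = 57.4401
  Other, Rural: 97×177/434 = 39.5599
Contributions (O − E)²/E:
  (41 − 52.1106)²/52.1106 = 2.3689
  (47 − 35.8894)²/35.8894 = 3.4396
  (90 − 60.9931)²/60.9931 = 13.7950
  (13 − 42.0069)²/42.0069 = 20.0300
  (93 − 86.4562)²/86.4562 = 0.4953
  (53 − 59.5438)²/59.5438 = 0.7192
  (33 − 57.4401)²/57.4401 = 10.3990
  (64 − 39.5599)²/39.5599 = 15.0991
χ² = 2.3689 + 3.4396 + 13.7950 + 20.0300 + 0.4953 + 0.7192 + 10.3990 + 15.0991 = 66.346
df = (4−1)(2−1) = 3. Since 66.346 > 6.251, reject the null hypothesis of independence at α = 0.1.

66.346; reject H₀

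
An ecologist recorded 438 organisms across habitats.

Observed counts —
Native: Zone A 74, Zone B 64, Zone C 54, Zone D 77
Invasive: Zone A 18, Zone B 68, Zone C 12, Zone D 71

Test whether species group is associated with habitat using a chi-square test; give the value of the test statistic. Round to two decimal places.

Row totals: 269, 169. Column totals: 92, 132, 66, 148. Grand total N = 438.
Expected counts (row total × column total / N):
  Native, Zone A: 269×92/438 = 56.502
  Native, Zone B: 269×132/438 = 81.068
  Native, Zone C: 269×66/438 = 40.534
  Native, Zone D: 269×148/438 = 90.895
  Invasive, Zone A: 169×92/438 = 35.498
  Invasive, Zone B: 169×132/438 = 50.932
  Invasive, Zone C: 169×66/438 = 25.466
  Invasive, Zone D: 169×148/438 = 57.105
Contributions (O − E)²/E:
  (74 − 56.502)²/56.502 = 5.4189
  (64 − 81.068)²/81.068 = 3.5935
  (54 − 40.534)²/40.534 = 4.4736
  (77 − 90.895)²/90.895 = 2.1241
  (18 − 35.498)²/35.498 = 8.6253
  (68 − 50.932)²/50.932 = 5.7197
  (12 − 25.466)²/25.466 = 7.1206
  (71 − 57.105)²/57.105 = 3.3810
χ² = 5.4189 + 3.5935 + 4.4736 + 2.1241 + 8.6253 + 5.7197 + 7.1206 + 3.3810 = 40.46

40.46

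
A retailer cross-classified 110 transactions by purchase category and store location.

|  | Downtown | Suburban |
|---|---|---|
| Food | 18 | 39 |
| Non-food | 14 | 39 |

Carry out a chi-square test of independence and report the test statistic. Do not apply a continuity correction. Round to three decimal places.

Row totals: 57, 53. Column totals: 32, 78. Grand total N = 110.
Expected counts (row total × column total / N):
  Food, Downtown: 57×32/110 = 16.5818
  Food, Suburban: 57×78/110 = 40.4182
  Non-food, Downtown: 53×32/110 = 15.4182
  Non-food, Suburban: 53×78/110 = 37.5818
Contributions (O − E)²/E:
  (18 − 16.5818)²/16.5818 = 0.1213
  (39 − 40.4182)²/40.4182 = 0.0498
  (14 − 15.4182)²/15.4182 = 0.1304
  (39 − 37.5818)²/37.5818 = 0.0535
χ² = 0.1213 + 0.0498 + 0.1304 + 0.0535 = 0.355

0.355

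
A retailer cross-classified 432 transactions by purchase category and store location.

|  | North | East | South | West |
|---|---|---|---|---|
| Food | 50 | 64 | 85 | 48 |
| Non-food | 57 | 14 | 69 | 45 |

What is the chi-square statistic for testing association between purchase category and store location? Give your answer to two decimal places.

25.90

Row totals: 247, 185. Column totals: 107, 78, 154, 93. Grand total N = 432.
Expected counts (row total × column total / N):
  Food, North: 247×107/432 = 61.178
  Food, East: 247×78/432 = 44.597
  Food, South: 247×154/432 = 88.051
  Food, West: 247×93/432 = 53.174
  Non-food, North: 185×107/432 = 45.822
  Non-food, East: 185×78/432 = 33.403
  Non-food, South: 185×154/432 = 65.949
  Non-food, West: 185×93/432 = 39.826
Contributions (O − E)²/E:
  (50 − 61.178)²/61.178 = 2.0424
  (64 − 44.597)²/44.597 = 8.4417
  (85 − 88.051)²/88.051 = 0.1057
  (48 − 53.174)²/53.174 = 0.5034
  (57 − 45.822)²/45.822 = 2.7268
  (14 − 33.403)²/33.403 = 11.2707
  (69 − 65.949)²/65.949 = 0.1411
  (45 − 39.826)²/39.826 = 0.6722
χ² = 2.0424 + 8.4417 + 0.1057 + 0.5034 + 2.7268 + 11.2707 + 0.1411 + 0.6722 = 25.90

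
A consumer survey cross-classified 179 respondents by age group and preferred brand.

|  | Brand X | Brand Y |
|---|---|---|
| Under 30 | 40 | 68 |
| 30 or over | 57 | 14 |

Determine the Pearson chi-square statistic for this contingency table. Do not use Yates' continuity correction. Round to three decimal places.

32.271

Row totals: 108, 71. Column totals: 97, 82. Grand total N = 179.
Expected counts (row total × column total / N):
  Under 30, Brand X: 108×97/179 = 58.5251
  Under 30, Brand Y: 108×82/179 = 49.4749
  30 or over, Brand X: 71×97/179 = 38.4749
  30 or over, Brand Y: 71×82/179 = 32.5251
Contributions (O − E)²/E:
  (40 − 58.5251)²/58.5251 = 5.8638
  (68 − 49.4749)²/49.4749 = 6.9364
  (57 − 38.4749)²/38.4749 = 8.9196
  (14 − 32.5251)²/32.5251 = 10.5512
χ² = 5.8638 + 6.9364 + 8.9196 + 10.5512 = 32.271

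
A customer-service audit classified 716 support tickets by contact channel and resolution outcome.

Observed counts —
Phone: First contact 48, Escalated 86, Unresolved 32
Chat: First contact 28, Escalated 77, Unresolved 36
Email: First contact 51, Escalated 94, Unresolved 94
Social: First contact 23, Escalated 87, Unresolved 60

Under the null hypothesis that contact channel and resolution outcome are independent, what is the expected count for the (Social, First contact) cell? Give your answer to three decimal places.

Row total (Social) = 170; column total (First contact) = 150; grand total N = 716.
Expected count = (row total × column total) / N = 170 × 150 / 716 = 35.615.

35.615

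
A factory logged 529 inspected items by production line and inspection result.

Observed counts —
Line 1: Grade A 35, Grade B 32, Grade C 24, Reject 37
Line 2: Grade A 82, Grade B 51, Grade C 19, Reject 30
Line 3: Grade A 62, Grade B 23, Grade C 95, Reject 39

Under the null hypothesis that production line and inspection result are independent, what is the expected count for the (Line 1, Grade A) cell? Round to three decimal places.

Row total (Line 1) = 128; column total (Grade A) = 179; grand total N = 529.
Expected count = (row total × column total) / N = 128 × 179 / 529 = 43.312.

43.312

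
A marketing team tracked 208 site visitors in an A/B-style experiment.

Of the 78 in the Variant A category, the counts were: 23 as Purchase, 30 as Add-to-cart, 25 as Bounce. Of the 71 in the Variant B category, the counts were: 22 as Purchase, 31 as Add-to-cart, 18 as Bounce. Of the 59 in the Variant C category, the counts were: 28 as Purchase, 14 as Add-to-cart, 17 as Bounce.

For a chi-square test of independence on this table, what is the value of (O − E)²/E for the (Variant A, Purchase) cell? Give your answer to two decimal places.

0.70

Row total (Variant A) = 78; column total (Purchase) = 73; N = 208.
Expected count E = 78 × 73 / 208 = 27.375.
Contribution = (O − E)²/E = (23 − 27.375)² / 27.375 = 0.70.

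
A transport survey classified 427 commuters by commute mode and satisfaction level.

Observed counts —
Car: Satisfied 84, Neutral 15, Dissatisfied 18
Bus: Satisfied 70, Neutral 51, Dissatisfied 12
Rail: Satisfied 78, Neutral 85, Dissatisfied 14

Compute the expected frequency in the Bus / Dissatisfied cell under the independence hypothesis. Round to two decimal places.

13.70

Row total (Bus) = 133; column total (Dissatisfied) = 44; grand total N = 427.
Expected count = (row total × column total) / N = 133 × 44 / 427 = 13.70.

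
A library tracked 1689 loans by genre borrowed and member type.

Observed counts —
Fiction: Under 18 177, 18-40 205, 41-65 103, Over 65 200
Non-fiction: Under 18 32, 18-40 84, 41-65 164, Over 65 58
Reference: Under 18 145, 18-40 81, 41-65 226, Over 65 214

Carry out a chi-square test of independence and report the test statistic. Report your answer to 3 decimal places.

193.660

Row totals: 685, 338, 666. Column totals: 354, 370, 493, 472. Grand total N = 1689.
Expected counts (row total × column total / N):
  Fiction, Under 18: 685×354/1689 = 143.5702
  Fiction, 18-40: 685×370/1689 = 150.0592
  Fiction, 41-65: 685×493/1689 = 199.9438
  Fiction, Over 65: 685×472/1689 = 191.4269
  Non-fiction, Under 18: 338×354/1689 = 70.8419
  Non-fiction, 18-40: 338×370/1689 = 74.0438
  Non-fiction, 41-65: 338×493/1689 = 98.6584
  Non-fiction, Over 65: 338×472/1689 = 94.4559
  Reference, Under 18: 666×354/1689 = 139.5879
  Reference, 18-40: 666×370/1689 = 145.8970
  Reference, 41-65: 666×493/1689 = 194.3979
  Reference, Over 65: 666×472/1689 = 186.1172
Contributions (O − E)²/E:
  (177 − 143.5702)²/143.5702 = 7.7840
  (205 − 150.0592)²/150.0592 = 20.1153
  (103 − 199.9438)²/199.9438 = 47.0037
  (200 − 191.4269)²/191.4269 = 0.3839
  (32 − 70.8419)²/70.8419 = 21.2966
  (84 − 74.0438)²/74.0438 = 1.3387
  (164 − 98.6584)²/98.6584 = 43.2758
  (58 − 94.4559)²/94.4559 = 14.0704
  (145 − 139.5879)²/139.5879 = 0.2098
  (81 − 145.8970)²/145.8970 = 28.8671
  (226 − 194.3979)²/194.3979 = 5.1374
  (214 − 186.1172)²/186.1172 = 4.1772
χ² = 7.7840 + 20.1153 + 47.0037 + 0.3839 + 21.2966 + 1.3387 + 43.2758 + 14.0704 + 0.2098 + 28.8671 + 5.1374 + 4.1772 = 193.660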